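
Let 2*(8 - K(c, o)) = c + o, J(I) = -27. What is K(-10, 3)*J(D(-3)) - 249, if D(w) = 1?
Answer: -1119/2 ≈ -559.50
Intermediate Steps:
K(c, o) = 8 - c/2 - o/2 (K(c, o) = 8 - (c + o)/2 = 8 + (-c/2 - o/2) = 8 - c/2 - o/2)
K(-10, 3)*J(D(-3)) - 249 = (8 - ½*(-10) - ½*3)*(-27) - 249 = (8 + 5 - 3/2)*(-27) - 249 = (23/2)*(-27) - 249 = -621/2 - 249 = -1119/2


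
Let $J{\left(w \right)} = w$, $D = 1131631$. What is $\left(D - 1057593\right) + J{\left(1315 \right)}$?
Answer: $75353$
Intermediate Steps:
$\left(D - 1057593\right) + J{\left(1315 \right)} = \left(1131631 - 1057593\right) + 1315 = 74038 + 1315 = 75353$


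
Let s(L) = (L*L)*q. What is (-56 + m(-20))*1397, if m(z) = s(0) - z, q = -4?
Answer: -50292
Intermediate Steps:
s(L) = -4*L² (s(L) = (L*L)*(-4) = L²*(-4) = -4*L²)
m(z) = -z (m(z) = -4*0² - z = -4*0 - z = 0 - z = -z)
(-56 + m(-20))*1397 = (-56 - 1*(-20))*1397 = (-56 + 20)*1397 = -36*1397 = -50292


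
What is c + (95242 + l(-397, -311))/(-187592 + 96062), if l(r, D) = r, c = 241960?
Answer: 1476433597/6102 ≈ 2.4196e+5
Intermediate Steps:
c + (95242 + l(-397, -311))/(-187592 + 96062) = 241960 + (95242 - 397)/(-187592 + 96062) = 241960 + 94845/(-91530) = 241960 + 94845*(-1/91530) = 241960 - 6323/6102 = 1476433597/6102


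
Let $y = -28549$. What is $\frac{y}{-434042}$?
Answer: $\frac{28549}{434042} \approx 0.065775$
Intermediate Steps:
$\frac{y}{-434042} = - \frac{28549}{-434042} = \left(-28549\right) \left(- \frac{1}{434042}\right) = \frac{28549}{434042}$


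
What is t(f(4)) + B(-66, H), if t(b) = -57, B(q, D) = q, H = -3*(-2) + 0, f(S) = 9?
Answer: -123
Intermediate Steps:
H = 6 (H = 6 + 0 = 6)
t(f(4)) + B(-66, H) = -57 - 66 = -123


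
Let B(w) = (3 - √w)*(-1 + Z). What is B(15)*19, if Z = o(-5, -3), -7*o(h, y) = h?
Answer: -114/7 + 38*√15/7 ≈ 4.7391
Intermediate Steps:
o(h, y) = -h/7
Z = 5/7 (Z = -⅐*(-5) = 5/7 ≈ 0.71429)
B(w) = -6/7 + 2*√w/7 (B(w) = (3 - √w)*(-1 + 5/7) = (3 - √w)*(-2/7) = -6/7 + 2*√w/7)
B(15)*19 = (-6/7 + 2*√15/7)*19 = -114/7 + 38*√15/7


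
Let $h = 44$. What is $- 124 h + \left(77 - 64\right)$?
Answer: $-5443$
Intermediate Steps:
$- 124 h + \left(77 - 64\right) = \left(-124\right) 44 + \left(77 - 64\right) = -5456 + \left(77 - 64\right) = -5456 + 13 = -5443$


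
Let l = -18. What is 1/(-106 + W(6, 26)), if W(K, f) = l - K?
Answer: -1/130 ≈ -0.0076923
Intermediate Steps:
W(K, f) = -18 - K
1/(-106 + W(6, 26)) = 1/(-106 + (-18 - 1*6)) = 1/(-106 + (-18 - 6)) = 1/(-106 - 24) = 1/(-130) = -1/130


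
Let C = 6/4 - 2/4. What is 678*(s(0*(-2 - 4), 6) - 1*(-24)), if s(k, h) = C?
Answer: 16950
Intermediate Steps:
C = 1 (C = 6*(1/4) - 2*1/4 = 3/2 - 1/2 = 1)
s(k, h) = 1
678*(s(0*(-2 - 4), 6) - 1*(-24)) = 678*(1 - 1*(-24)) = 678*(1 + 24) = 678*25 = 16950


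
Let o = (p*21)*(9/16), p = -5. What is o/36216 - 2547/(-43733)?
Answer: 159394083/2815705472 ≈ 0.056609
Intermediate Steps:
o = -945/16 (o = (-5*21)*(9/16) = -945/16 ≈ -59.063)
o/36216 - 2547/(-43733) = -945/16/36216 - 2547/(-43733) = -945/16*1/36216 - 2547*(-1/43733) = -105/64384 + 2547/43733 = 159394083/2815705472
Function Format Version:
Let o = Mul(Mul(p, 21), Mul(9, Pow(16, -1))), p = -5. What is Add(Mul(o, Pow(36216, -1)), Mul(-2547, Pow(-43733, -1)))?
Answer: Rational(159394083, 2815705472) ≈ 0.056609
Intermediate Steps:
o = Rational(-945, 16) (o = Mul(Mul(-5, 21), Mul(9, Pow(16, -1))) = Mul(-105, Mul(9, Rational(1, 16))) = Mul(-105, Rational(9, 16)) = Rational(-945, 16) ≈ -59.063)
Add(Mul(o, Pow(36216, -1)), Mul(-2547, Pow(-43733, -1))) = Add(Mul(Rational(-945, 16), Pow(36216, -1)), Mul(-2547, Pow(-43733, -1))) = Add(Mul(Rational(-945, 16), Rational(1, 36216)), Mul(-2547, Rational(-1, 43733))) = Add(Rational(-105, 64384), Rational(2547, 43733)) = Rational(159394083, 2815705472)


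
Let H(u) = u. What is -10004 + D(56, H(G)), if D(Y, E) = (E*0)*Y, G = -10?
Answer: -10004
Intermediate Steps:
D(Y, E) = 0 (D(Y, E) = 0*Y = 0)
-10004 + D(56, H(G)) = -10004 + 0 = -10004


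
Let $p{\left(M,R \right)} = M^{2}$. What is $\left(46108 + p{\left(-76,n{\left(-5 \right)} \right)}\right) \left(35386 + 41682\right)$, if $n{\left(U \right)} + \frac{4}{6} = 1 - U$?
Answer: $3998596112$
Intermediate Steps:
$n{\left(U \right)} = \frac{1}{3} - U$ ($n{\left(U \right)} = - \frac{2}{3} - \left(-1 + U\right) = \frac{1}{3} - U$)
$\left(46108 + p{\left(-76,n{\left(-5 \right)} \right)}\right) \left(35386 + 41682\right) = \left(46108 + \left(-76\right)^{2}\right) \left(35386 + 41682\right) = \left(46108 + 5776\right) 77068 = 51884 \cdot 77068 = 3998596112$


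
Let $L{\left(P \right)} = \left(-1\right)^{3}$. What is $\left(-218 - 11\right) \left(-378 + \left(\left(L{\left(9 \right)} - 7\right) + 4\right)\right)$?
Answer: $87478$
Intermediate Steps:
$L{\left(P \right)} = -1$
$\left(-218 - 11\right) \left(-378 + \left(\left(L{\left(9 \right)} - 7\right) + 4\right)\right) = \left(-218 - 11\right) \left(-378 + \left(\left(-1 - 7\right) + 4\right)\right) = - 229 \left(-378 + \left(-8 + 4\right)\right) = - 229 \left(-378 - 4\right) = \left(-229\right) \left(-382\right) = 87478$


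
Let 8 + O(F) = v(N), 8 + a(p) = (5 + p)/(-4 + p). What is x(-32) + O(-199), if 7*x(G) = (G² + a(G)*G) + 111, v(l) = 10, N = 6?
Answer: 1381/7 ≈ 197.29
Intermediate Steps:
a(p) = -8 + (5 + p)/(-4 + p)
x(G) = 111/7 + G²/7 + G*(37 - 7*G)/(7*(-4 + G)) (x(G) = ((G² + ((37 - 7*G)/(-4 + G))*G) + 111)/7 = ((G² + G*(37 - 7*G)/(-4 + G)) + 111)/7 = (111 + G² + G*(37 - 7*G)/(-4 + G))/7 = 111/7 + G²/7 + G*(37 - 7*G)/(7*(-4 + G)))
O(F) = 2 (O(F) = -8 + 10 = 2)
x(-32) + O(-199) = (-444 + (-32)³ - 11*(-32)² + 148*(-32))/(7*(-4 - 32)) + 2 = (⅐)*(-444 - 32768 - 11*1024 - 4736)/(-36) + 2 = (⅐)*(-1/36)*(-444 - 32768 - 11264 - 4736) + 2 = (⅐)*(-1/36)*(-49212) + 2 = 1367/7 + 2 = 1381/7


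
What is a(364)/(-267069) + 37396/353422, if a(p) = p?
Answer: 4929333358/47194030059 ≈ 0.10445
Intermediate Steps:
a(364)/(-267069) + 37396/353422 = 364/(-267069) + 37396/353422 = 364*(-1/267069) + 37396*(1/353422) = -364/267069 + 18698/176711 = 4929333358/47194030059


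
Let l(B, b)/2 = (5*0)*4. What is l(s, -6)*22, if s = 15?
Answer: 0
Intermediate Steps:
l(B, b) = 0 (l(B, b) = 2*((5*0)*4) = 2*(0*4) = 2*0 = 0)
l(s, -6)*22 = 0*22 = 0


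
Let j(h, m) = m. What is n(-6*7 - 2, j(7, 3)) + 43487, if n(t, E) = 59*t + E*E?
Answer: 40900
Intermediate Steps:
n(t, E) = E**2 + 59*t (n(t, E) = 59*t + E**2 = E**2 + 59*t)
n(-6*7 - 2, j(7, 3)) + 43487 = (3**2 + 59*(-6*7 - 2)) + 43487 = (9 + 59*(-42 - 2)) + 43487 = (9 + 59*(-44)) + 43487 = (9 - 2596) + 43487 = -2587 + 43487 = 40900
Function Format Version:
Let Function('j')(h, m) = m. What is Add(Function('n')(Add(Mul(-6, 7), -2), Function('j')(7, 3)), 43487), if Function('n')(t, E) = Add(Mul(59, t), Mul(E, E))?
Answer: 40900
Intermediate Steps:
Function('n')(t, E) = Add(Pow(E, 2), Mul(59, t)) (Function('n')(t, E) = Add(Mul(59, t), Pow(E, 2)) = Add(Pow(E, 2), Mul(59, t)))
Add(Function('n')(Add(Mul(-6, 7), -2), Function('j')(7, 3)), 43487) = Add(Add(Pow(3, 2), Mul(59, Add(Mul(-6, 7), -2))), 43487) = Add(Add(9, Mul(59, Add(-42, -2))), 43487) = Add(Add(9, Mul(59, -44)), 43487) = Add(Add(9, -2596), 43487) = Add(-2587, 43487) = 40900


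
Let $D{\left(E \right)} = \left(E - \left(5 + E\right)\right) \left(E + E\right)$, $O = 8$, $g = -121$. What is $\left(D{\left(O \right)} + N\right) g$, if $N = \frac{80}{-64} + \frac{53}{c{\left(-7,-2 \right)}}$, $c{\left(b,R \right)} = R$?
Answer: $\frac{52151}{4} \approx 13038.0$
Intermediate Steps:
$N = - \frac{111}{4}$ ($N = \frac{80}{-64} + \frac{53}{-2} = 80 \left(- \frac{1}{64}\right) + 53 \left(- \frac{1}{2}\right) = - \frac{5}{4} - \frac{53}{2} = - \frac{111}{4} \approx -27.75$)
$D{\left(E \right)} = - 10 E$ ($D{\left(E \right)} = - 5 \cdot 2 E = - 10 E$)
$\left(D{\left(O \right)} + N\right) g = \left(\left(-10\right) 8 - \frac{111}{4}\right) \left(-121\right) = \left(-80 - \frac{111}{4}\right) \left(-121\right) = \left(- \frac{431}{4}\right) \left(-121\right) = \frac{52151}{4}$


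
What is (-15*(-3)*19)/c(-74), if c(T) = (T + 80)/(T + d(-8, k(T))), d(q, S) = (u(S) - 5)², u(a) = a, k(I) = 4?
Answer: -20805/2 ≈ -10403.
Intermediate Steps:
d(q, S) = (-5 + S)² (d(q, S) = (S - 5)² = (-5 + S)²)
c(T) = (80 + T)/(1 + T) (c(T) = (T + 80)/(T + (-5 + 4)²) = (80 + T)/(T + (-1)²) = (80 + T)/(T + 1) = (80 + T)/(1 + T))
(-15*(-3)*19)/c(-74) = (-15*(-3)*19)/(((80 - 74)/(1 - 74))) = (45*19)/((6/(-73))) = 855/((-1/73*6)) = 855/(-6/73) = 855*(-73/6) = -20805/2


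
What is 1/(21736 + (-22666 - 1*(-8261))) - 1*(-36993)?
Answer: 271195684/7331 ≈ 36993.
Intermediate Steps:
1/(21736 + (-22666 - 1*(-8261))) - 1*(-36993) = 1/(21736 + (-22666 + 8261)) + 36993 = 1/(21736 - 14405) + 36993 = 1/7331 + 36993 = 271195684/7331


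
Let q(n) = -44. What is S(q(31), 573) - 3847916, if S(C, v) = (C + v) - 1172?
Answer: -3848559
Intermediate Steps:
S(C, v) = -1172 + C + v
S(q(31), 573) - 3847916 = (-1172 - 44 + 573) - 3847916 = -643 - 3847916 = -3848559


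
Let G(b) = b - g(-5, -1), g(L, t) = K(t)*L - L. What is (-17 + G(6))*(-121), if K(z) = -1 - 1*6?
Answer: 6171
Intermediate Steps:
K(z) = -7 (K(z) = -1 - 6 = -7)
g(L, t) = -8*L (g(L, t) = -7*L - L = -8*L)
G(b) = -40 + b (G(b) = b - (-8)*(-5) = b - 1*40 = b - 40 = -40 + b)
(-17 + G(6))*(-121) = (-17 + (-40 + 6))*(-121) = (-17 - 34)*(-121) = -51*(-121) = 6171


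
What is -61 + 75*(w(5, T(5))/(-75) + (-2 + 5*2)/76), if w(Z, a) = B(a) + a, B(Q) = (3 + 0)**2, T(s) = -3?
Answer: -1123/19 ≈ -59.105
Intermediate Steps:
B(Q) = 9 (B(Q) = 3**2 = 9)
w(Z, a) = 9 + a
-61 + 75*(w(5, T(5))/(-75) + (-2 + 5*2)/76) = -61 + 75*((9 - 3)/(-75) + (-2 + 5*2)/76) = -61 + 75*(6*(-1/75) + (-2 + 10)*(1/76)) = -61 + 75*(-2/25 + 8*(1/76)) = -61 + 75*(-2/25 + 2/19) = -61 + 75*(12/475) = -61 + 36/19 = -1123/19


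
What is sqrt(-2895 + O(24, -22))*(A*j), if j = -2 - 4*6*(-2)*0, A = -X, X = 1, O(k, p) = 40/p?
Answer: 2*I*sqrt(350515)/11 ≈ 107.64*I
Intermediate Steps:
A = -1 (A = -1*1 = -1)
j = -2 (j = -2 - (-48)*0 = -2 - 4*0 = -2 + 0 = -2)
sqrt(-2895 + O(24, -22))*(A*j) = sqrt(-2895 + 40/(-22))*(-1*(-2)) = sqrt(-2895 + 40*(-1/22))*2 = sqrt(-2895 - 20/11)*2 = sqrt(-31865/11)*2 = (I*sqrt(350515)/11)*2 = 2*I*sqrt(350515)/11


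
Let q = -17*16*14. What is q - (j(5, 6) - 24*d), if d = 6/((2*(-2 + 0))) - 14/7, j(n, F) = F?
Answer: -3898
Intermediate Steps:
q = -3808 (q = -272*14 = -3808)
d = -7/2 (d = 6/((2*(-2))) - 14*⅐ = 6/(-4) - 2 = 6*(-¼) - 2 = -3/2 - 2 = -7/2 ≈ -3.5000)
q - (j(5, 6) - 24*d) = -3808 - (6 - 24*(-7/2)) = -3808 - (6 + 84) = -3808 - 1*90 = -3808 - 90 = -3898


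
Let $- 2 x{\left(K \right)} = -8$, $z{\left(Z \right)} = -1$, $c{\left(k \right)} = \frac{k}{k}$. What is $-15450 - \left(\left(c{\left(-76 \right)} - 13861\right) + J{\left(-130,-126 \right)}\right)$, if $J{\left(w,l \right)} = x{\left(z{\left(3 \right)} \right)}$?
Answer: $-1594$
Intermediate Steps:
$c{\left(k \right)} = 1$
$x{\left(K \right)} = 4$ ($x{\left(K \right)} = \left(- \frac{1}{2}\right) \left(-8\right) = 4$)
$J{\left(w,l \right)} = 4$
$-15450 - \left(\left(c{\left(-76 \right)} - 13861\right) + J{\left(-130,-126 \right)}\right) = -15450 - \left(\left(1 - 13861\right) + 4\right) = -15450 - \left(-13860 + 4\right) = -15450 - -13856 = -15450 + 13856 = -1594$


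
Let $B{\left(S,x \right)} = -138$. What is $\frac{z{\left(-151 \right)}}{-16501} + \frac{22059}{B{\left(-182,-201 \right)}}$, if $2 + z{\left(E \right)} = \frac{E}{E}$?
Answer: $- \frac{121331807}{759046} \approx -159.85$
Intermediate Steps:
$z{\left(E \right)} = -1$ ($z{\left(E \right)} = -2 + \frac{E}{E} = -2 + 1 = -1$)
$\frac{z{\left(-151 \right)}}{-16501} + \frac{22059}{B{\left(-182,-201 \right)}} = - \frac{1}{-16501} + \frac{22059}{-138} = \left(-1\right) \left(- \frac{1}{16501}\right) + 22059 \left(- \frac{1}{138}\right) = \frac{1}{16501} - \frac{7353}{46} = - \frac{121331807}{759046}$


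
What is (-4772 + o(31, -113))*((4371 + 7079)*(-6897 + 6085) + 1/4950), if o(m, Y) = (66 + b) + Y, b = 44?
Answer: 8790226829809/198 ≈ 4.4395e+10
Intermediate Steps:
o(m, Y) = 110 + Y (o(m, Y) = (66 + 44) + Y = 110 + Y)
(-4772 + o(31, -113))*((4371 + 7079)*(-6897 + 6085) + 1/4950) = (-4772 + (110 - 113))*((4371 + 7079)*(-6897 + 6085) + 1/4950) = (-4772 - 3)*(11450*(-812) + 1/4950) = -4775*(-9297400 + 1/4950) = -4775*(-46022129999/4950) = 8790226829809/198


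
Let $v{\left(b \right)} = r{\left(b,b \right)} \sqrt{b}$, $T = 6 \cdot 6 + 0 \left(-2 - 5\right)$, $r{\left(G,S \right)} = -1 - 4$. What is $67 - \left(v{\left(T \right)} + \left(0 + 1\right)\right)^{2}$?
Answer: $-774$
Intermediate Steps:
$r{\left(G,S \right)} = -5$
$T = 36$ ($T = 36 + 0 \left(-7\right) = 36 + 0 = 36$)
$v{\left(b \right)} = - 5 \sqrt{b}$
$67 - \left(v{\left(T \right)} + \left(0 + 1\right)\right)^{2} = 67 - \left(- 5 \sqrt{36} + \left(0 + 1\right)\right)^{2} = 67 - \left(\left(-5\right) 6 + 1\right)^{2} = 67 - \left(-30 + 1\right)^{2} = 67 - \left(-29\right)^{2} = 67 - 841 = -774$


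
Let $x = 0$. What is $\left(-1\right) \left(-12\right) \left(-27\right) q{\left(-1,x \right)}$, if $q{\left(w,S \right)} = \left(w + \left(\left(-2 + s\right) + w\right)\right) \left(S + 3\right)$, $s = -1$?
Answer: $4860$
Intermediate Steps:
$q{\left(w,S \right)} = \left(-3 + 2 w\right) \left(3 + S\right)$ ($q{\left(w,S \right)} = \left(w + \left(\left(-2 - 1\right) + w\right)\right) \left(S + 3\right) = \left(w + \left(-3 + w\right)\right) \left(3 + S\right) = \left(-3 + 2 w\right) \left(3 + S\right)$)
$\left(-1\right) \left(-12\right) \left(-27\right) q{\left(-1,x \right)} = \left(-1\right) \left(-12\right) \left(-27\right) \left(-9 - 0 + 6 \left(-1\right) + 2 \cdot 0 \left(-1\right)\right) = 12 \left(-27\right) \left(-9 + 0 - 6 + 0\right) = \left(-324\right) \left(-15\right) = 4860$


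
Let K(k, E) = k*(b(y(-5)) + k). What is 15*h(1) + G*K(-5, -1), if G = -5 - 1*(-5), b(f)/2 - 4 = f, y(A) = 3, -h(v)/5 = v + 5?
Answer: -450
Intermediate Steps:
h(v) = -25 - 5*v (h(v) = -5*(v + 5) = -5*(5 + v) = -25 - 5*v)
b(f) = 8 + 2*f
K(k, E) = k*(14 + k) (K(k, E) = k*((8 + 2*3) + k) = k*((8 + 6) + k) = k*(14 + k))
G = 0 (G = -5 + 5 = 0)
15*h(1) + G*K(-5, -1) = 15*(-25 - 5*1) + 0*(-5*(14 - 5)) = 15*(-25 - 5) + 0*(-5*9) = 15*(-30) + 0*(-45) = -450 + 0 = -450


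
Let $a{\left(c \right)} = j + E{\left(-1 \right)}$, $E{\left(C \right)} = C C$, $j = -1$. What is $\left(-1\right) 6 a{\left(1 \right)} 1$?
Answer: $0$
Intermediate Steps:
$E{\left(C \right)} = C^{2}$
$a{\left(c \right)} = 0$ ($a{\left(c \right)} = -1 + \left(-1\right)^{2} = -1 + 1 = 0$)
$\left(-1\right) 6 a{\left(1 \right)} 1 = \left(-1\right) 6 \cdot 0 \cdot 1 = \left(-6\right) 0 \cdot 1 = 0 \cdot 1 = 0$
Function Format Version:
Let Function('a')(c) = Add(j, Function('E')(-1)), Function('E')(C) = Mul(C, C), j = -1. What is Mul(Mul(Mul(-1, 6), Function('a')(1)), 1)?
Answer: 0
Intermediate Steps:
Function('E')(C) = Pow(C, 2)
Function('a')(c) = 0 (Function('a')(c) = Add(-1, Pow(-1, 2)) = Add(-1, 1) = 0)
Mul(Mul(Mul(-1, 6), Function('a')(1)), 1) = Mul(Mul(Mul(-1, 6), 0), 1) = Mul(Mul(-6, 0), 1) = Mul(0, 1) = 0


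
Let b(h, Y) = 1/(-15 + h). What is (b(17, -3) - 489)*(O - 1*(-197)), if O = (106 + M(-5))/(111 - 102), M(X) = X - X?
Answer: -1835783/18 ≈ -1.0199e+5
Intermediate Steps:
M(X) = 0
O = 106/9 (O = (106 + 0)/(111 - 102) = 106/9 ≈ 11.778)
(b(17, -3) - 489)*(O - 1*(-197)) = (1/(-15 + 17) - 489)*(106/9 - 1*(-197)) = (1/2 - 489)*(106/9 + 197) = (½ - 489)*(1879/9) = -977/2*1879/9 = -1835783/18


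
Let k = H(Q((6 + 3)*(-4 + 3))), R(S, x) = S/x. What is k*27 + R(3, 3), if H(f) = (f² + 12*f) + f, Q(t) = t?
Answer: -971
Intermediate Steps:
H(f) = f² + 13*f
k = -36 (k = ((6 + 3)*(-4 + 3))*(13 + (6 + 3)*(-4 + 3)) = (9*(-1))*(13 + 9*(-1)) = -9*(13 - 9) = -9*4 = -36)
k*27 + R(3, 3) = -36*27 + 3/3 = -972 + 3*(⅓) = -972 + 1 = -971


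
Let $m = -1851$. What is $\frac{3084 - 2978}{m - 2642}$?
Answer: $- \frac{106}{4493} \approx -0.023592$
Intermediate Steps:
$\frac{3084 - 2978}{m - 2642} = \frac{3084 - 2978}{-1851 - 2642} = \frac{106}{-4493} = 106 \left(- \frac{1}{4493}\right) = - \frac{106}{4493}$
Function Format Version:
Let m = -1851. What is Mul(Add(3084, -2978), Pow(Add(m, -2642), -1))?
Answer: Rational(-106, 4493) ≈ -0.023592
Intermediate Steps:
Mul(Add(3084, -2978), Pow(Add(m, -2642), -1)) = Mul(Add(3084, -2978), Pow(Add(-1851, -2642), -1)) = Mul(106, Pow(-4493, -1)) = Mul(106, Rational(-1, 4493)) = Rational(-106, 4493)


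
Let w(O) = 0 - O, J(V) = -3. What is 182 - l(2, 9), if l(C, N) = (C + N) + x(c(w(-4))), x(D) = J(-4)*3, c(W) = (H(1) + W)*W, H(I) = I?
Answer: 180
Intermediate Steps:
w(O) = -O
c(W) = W*(1 + W) (c(W) = (1 + W)*W = W*(1 + W))
x(D) = -9 (x(D) = -3*3 = -9)
l(C, N) = -9 + C + N (l(C, N) = (C + N) - 9 = -9 + C + N)
182 - l(2, 9) = 182 - (-9 + 2 + 9) = 182 - 1*2 = 182 - 2 = 180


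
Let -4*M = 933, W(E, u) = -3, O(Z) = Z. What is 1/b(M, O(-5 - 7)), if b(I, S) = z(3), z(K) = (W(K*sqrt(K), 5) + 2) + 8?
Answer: 1/7 ≈ 0.14286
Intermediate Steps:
M = -933/4 (M = -1/4*933 = -933/4 ≈ -233.25)
z(K) = 7 (z(K) = (-3 + 2) + 8 = -1 + 8 = 7)
b(I, S) = 7
1/b(M, O(-5 - 7)) = 1/7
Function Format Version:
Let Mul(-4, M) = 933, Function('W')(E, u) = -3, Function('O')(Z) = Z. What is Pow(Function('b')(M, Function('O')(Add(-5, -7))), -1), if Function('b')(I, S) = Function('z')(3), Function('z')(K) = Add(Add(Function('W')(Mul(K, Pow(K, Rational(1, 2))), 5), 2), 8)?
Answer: Rational(1, 7) ≈ 0.14286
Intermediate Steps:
M = Rational(-933, 4) (M = Mul(Rational(-1, 4), 933) = Rational(-933, 4) ≈ -233.25)
Function('z')(K) = 7 (Function('z')(K) = Add(Add(-3, 2), 8) = Add(-1, 8) = 7)
Function('b')(I, S) = 7
Pow(Function('b')(M, Function('O')(Add(-5, -7))), -1) = Pow(7, -1) = Rational(1, 7)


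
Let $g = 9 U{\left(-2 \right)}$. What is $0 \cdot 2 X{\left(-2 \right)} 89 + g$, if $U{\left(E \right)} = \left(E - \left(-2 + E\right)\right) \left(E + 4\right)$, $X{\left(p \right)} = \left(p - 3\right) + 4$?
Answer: $36$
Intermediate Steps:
$X{\left(p \right)} = 1 + p$ ($X{\left(p \right)} = \left(-3 + p\right) + 4 = 1 + p$)
$U{\left(E \right)} = 8 + 2 E$ ($U{\left(E \right)} = 2 \left(4 + E\right) = 8 + 2 E$)
$g = 36$ ($g = 9 \left(8 + 2 \left(-2\right)\right) = 9 \left(8 - 4\right) = 9 \cdot 4 = 36$)
$0 \cdot 2 X{\left(-2 \right)} 89 + g = 0 \cdot 2 \left(1 - 2\right) 89 + 36 = 0 \left(-1\right) 89 + 36 = 0 \cdot 89 + 36 = 0 + 36 = 36$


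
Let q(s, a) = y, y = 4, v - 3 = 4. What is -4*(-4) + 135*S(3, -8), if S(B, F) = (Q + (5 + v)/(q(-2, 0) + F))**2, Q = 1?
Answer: 556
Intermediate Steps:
v = 7 (v = 3 + 4 = 7)
q(s, a) = 4
S(B, F) = (1 + 12/(4 + F))**2 (S(B, F) = (1 + (5 + 7)/(4 + F))**2 = (1 + 12/(4 + F))**2)
-4*(-4) + 135*S(3, -8) = -4*(-4) + 135*((16 - 8)**2/(4 - 8)**2) = 16 + 135*(8**2/(-4)**2) = 16 + 135*((1/16)*64) = 16 + 135*4 = 16 + 540 = 556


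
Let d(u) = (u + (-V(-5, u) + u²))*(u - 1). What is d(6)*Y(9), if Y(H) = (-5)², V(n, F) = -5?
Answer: 5875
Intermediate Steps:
Y(H) = 25
d(u) = (-1 + u)*(5 + u + u²) (d(u) = (u + (-1*(-5) + u²))*(u - 1) = (u + (5 + u²))*(-1 + u) = (5 + u + u²)*(-1 + u) = (-1 + u)*(5 + u + u²))
d(6)*Y(9) = (-5 + 6³ + 4*6)*25 = (-5 + 216 + 24)*25 = 235*25 = 5875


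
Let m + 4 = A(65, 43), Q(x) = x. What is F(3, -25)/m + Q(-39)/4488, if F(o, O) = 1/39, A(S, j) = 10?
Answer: -773/175032 ≈ -0.0044163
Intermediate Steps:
m = 6 (m = -4 + 10 = 6)
F(o, O) = 1/39
F(3, -25)/m + Q(-39)/4488 = (1/39)/6 - 39/4488 = (1/39)*(1/6) - 39*1/4488 = 1/234 - 13/1496 = -773/175032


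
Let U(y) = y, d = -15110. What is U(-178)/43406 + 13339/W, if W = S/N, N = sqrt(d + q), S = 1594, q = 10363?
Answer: -89/21703 + 13339*I*sqrt(4747)/1594 ≈ -0.0041008 + 576.56*I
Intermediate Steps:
N = I*sqrt(4747) (N = sqrt(-15110 + 10363) = sqrt(-4747) = I*sqrt(4747) ≈ 68.898*I)
W = -1594*I*sqrt(4747)/4747 (W = 1594/((I*sqrt(4747))) = 1594*(-I*sqrt(4747)/4747) = -1594*I*sqrt(4747)/4747 ≈ -23.135*I)
U(-178)/43406 + 13339/W = -178/43406 + 13339/((-1594*I*sqrt(4747)/4747)) = -178*1/43406 + 13339*(I*sqrt(4747)/1594) = -89/21703 + 13339*I*sqrt(4747)/1594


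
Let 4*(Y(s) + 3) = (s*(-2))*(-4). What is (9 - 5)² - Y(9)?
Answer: 1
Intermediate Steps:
Y(s) = -3 + 2*s (Y(s) = -3 + ((s*(-2))*(-4))/4 = -3 + (-2*s*(-4))/4 = -3 + (8*s)/4 = -3 + 2*s)
(9 - 5)² - Y(9) = (9 - 5)² - (-3 + 2*9) = 4² - (-3 + 18) = 16 - 1*15 = 16 - 15 = 1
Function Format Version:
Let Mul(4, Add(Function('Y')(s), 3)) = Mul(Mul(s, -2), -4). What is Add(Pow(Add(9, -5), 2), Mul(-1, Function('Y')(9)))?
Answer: 1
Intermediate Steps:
Function('Y')(s) = Add(-3, Mul(2, s)) (Function('Y')(s) = Add(-3, Mul(Rational(1, 4), Mul(Mul(s, -2), -4))) = Add(-3, Mul(Rational(1, 4), Mul(Mul(-2, s), -4))) = Add(-3, Mul(Rational(1, 4), Mul(8, s))) = Add(-3, Mul(2, s)))
Add(Pow(Add(9, -5), 2), Mul(-1, Function('Y')(9))) = Add(Pow(Add(9, -5), 2), Mul(-1, Add(-3, Mul(2, 9)))) = Add(Pow(4, 2), Mul(-1, Add(-3, 18))) = Add(16, Mul(-1, 15)) = Add(16, -15) = 1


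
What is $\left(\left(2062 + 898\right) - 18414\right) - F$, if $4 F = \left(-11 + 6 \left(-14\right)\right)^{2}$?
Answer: $- \frac{70841}{4} \approx -17710.0$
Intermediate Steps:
$F = \frac{9025}{4}$ ($F = \frac{\left(-11 + 6 \left(-14\right)\right)^{2}}{4} = \frac{\left(-11 - 84\right)^{2}}{4} = \frac{\left(-95\right)^{2}}{4} = \frac{1}{4} \cdot 9025 = \frac{9025}{4} \approx 2256.3$)
$\left(\left(2062 + 898\right) - 18414\right) - F = \left(\left(2062 + 898\right) - 18414\right) - \frac{9025}{4} = \left(2960 - 18414\right) - \frac{9025}{4} = -15454 - \frac{9025}{4} = - \frac{70841}{4}$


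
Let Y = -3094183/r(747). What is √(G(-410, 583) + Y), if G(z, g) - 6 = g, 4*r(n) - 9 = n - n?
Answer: I*√12371431/3 ≈ 1172.4*I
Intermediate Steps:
r(n) = 9/4 (r(n) = 9/4 + (n - n)/4 = 9/4 + (¼)*0 = 9/4 + 0 = 9/4)
G(z, g) = 6 + g
Y = -12376732/9 (Y = -3094183/9/4 = -3094183*4/9 = -12376732/9 ≈ -1.3752e+6)
√(G(-410, 583) + Y) = √((6 + 583) - 12376732/9) = √(589 - 12376732/9) = √(-12371431/9) = I*√12371431/3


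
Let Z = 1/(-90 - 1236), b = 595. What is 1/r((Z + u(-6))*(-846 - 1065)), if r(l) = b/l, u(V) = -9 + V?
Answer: 139237/2890 ≈ 48.179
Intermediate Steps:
Z = -1/1326 (Z = 1/(-1326) = -1/1326 ≈ -0.00075415)
r(l) = 595/l
1/r((Z + u(-6))*(-846 - 1065)) = 1/(595/(((-1/1326 + (-9 - 6))*(-846 - 1065)))) = 1/(595/(((-1/1326 - 15)*(-1911)))) = 1/(595/((-19891/1326*(-1911)))) = 1/(595/(974659/34)) = 1/(595*(34/974659)) = 1/(2890/139237) = 139237/2890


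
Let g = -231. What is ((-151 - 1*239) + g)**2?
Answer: 385641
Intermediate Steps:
((-151 - 1*239) + g)**2 = ((-151 - 1*239) - 231)**2 = ((-151 - 239) - 231)**2 = (-390 - 231)**2 = (-621)**2 = 385641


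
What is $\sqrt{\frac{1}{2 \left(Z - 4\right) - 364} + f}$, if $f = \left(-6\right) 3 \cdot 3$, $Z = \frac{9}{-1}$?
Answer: $\frac{i \sqrt{8213790}}{390} \approx 7.3486 i$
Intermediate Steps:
$Z = -9$ ($Z = 9 \left(-1\right) = -9$)
$f = -54$ ($f = \left(-18\right) 3 = -54$)
$\sqrt{\frac{1}{2 \left(Z - 4\right) - 364} + f} = \sqrt{\frac{1}{2 \left(-9 - 4\right) - 364} - 54} = \sqrt{\frac{1}{2 \left(-13\right) - 364} - 54} = \sqrt{\frac{1}{-26 - 364} - 54} = \sqrt{\frac{1}{-390} - 54} = \sqrt{- \frac{1}{390} - 54} = \sqrt{- \frac{21061}{390}} = \frac{i \sqrt{8213790}}{390}$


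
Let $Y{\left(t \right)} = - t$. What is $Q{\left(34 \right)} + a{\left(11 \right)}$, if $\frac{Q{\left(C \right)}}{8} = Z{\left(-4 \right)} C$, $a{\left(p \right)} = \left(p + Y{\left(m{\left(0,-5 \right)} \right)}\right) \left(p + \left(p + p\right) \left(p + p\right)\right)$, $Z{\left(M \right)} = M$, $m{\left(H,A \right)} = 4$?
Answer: $2377$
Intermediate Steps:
$a{\left(p \right)} = \left(-4 + p\right) \left(p + 4 p^{2}\right)$ ($a{\left(p \right)} = \left(p - 4\right) \left(p + \left(p + p\right) \left(p + p\right)\right) = \left(p - 4\right) \left(p + 2 p 2 p\right) = \left(-4 + p\right) \left(p + 4 p^{2}\right)$)
$Q{\left(C \right)} = - 32 C$ ($Q{\left(C \right)} = 8 \left(- 4 C\right) = - 32 C$)
$Q{\left(34 \right)} + a{\left(11 \right)} = \left(-32\right) 34 + 11 \left(-4 - 165 + 4 \cdot 11^{2}\right) = -1088 + 11 \left(-4 - 165 + 4 \cdot 121\right) = -1088 + 11 \left(-4 - 165 + 484\right) = -1088 + 11 \cdot 315 = -1088 + 3465 = 2377$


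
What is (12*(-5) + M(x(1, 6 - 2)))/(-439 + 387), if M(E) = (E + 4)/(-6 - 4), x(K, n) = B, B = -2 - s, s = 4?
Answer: 23/20 ≈ 1.1500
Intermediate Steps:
B = -6 (B = -2 - 1*4 = -2 - 4 = -6)
x(K, n) = -6
M(E) = -⅖ - E/10 (M(E) = (4 + E)/(-10) = (4 + E)*(-⅒) = -⅖ - E/10)
(12*(-5) + M(x(1, 6 - 2)))/(-439 + 387) = (12*(-5) + (-⅖ - ⅒*(-6)))/(-439 + 387) = (-60 + (-⅖ + ⅗))/(-52) = (-60 + ⅕)*(-1/52) = -299/5*(-1/52) = 23/20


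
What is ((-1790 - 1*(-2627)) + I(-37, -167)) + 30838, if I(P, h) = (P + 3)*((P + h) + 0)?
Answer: 38611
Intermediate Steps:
I(P, h) = (3 + P)*(P + h)
((-1790 - 1*(-2627)) + I(-37, -167)) + 30838 = ((-1790 - 1*(-2627)) + ((-37)² + 3*(-37) + 3*(-167) - 37*(-167))) + 30838 = ((-1790 + 2627) + (1369 - 111 - 501 + 6179)) + 30838 = (837 + 6936) + 30838 = 7773 + 30838 = 38611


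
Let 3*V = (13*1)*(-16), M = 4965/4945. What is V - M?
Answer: -208691/2967 ≈ -70.337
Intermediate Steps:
M = 993/989 (M = 4965*(1/4945) = 993/989 ≈ 1.0040)
V = -208/3 (V = ((13*1)*(-16))/3 = (13*(-16))/3 = (1/3)*(-208) = -208/3 ≈ -69.333)
V - M = -208/3 - 1*993/989 = -208/3 - 993/989 = -208691/2967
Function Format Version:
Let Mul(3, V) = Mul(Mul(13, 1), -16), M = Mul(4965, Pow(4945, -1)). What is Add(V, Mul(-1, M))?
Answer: Rational(-208691, 2967) ≈ -70.337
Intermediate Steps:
M = Rational(993, 989) (M = Mul(4965, Rational(1, 4945)) = Rational(993, 989) ≈ 1.0040)
V = Rational(-208, 3) (V = Mul(Rational(1, 3), Mul(Mul(13, 1), -16)) = Mul(Rational(1, 3), Mul(13, -16)) = Mul(Rational(1, 3), -208) = Rational(-208, 3) ≈ -69.333)
Add(V, Mul(-1, M)) = Add(Rational(-208, 3), Mul(-1, Rational(993, 989))) = Add(Rational(-208, 3), Rational(-993, 989)) = Rational(-208691, 2967)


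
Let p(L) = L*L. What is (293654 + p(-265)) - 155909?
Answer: 207970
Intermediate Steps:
p(L) = L²
(293654 + p(-265)) - 155909 = (293654 + (-265)²) - 155909 = (293654 + 70225) - 155909 = 363879 - 155909 = 207970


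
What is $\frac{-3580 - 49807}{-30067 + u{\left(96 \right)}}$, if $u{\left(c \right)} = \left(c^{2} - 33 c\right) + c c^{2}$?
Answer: $- \frac{53387}{860717} \approx -0.062026$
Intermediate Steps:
$u{\left(c \right)} = c^{2} + c^{3} - 33 c$ ($u{\left(c \right)} = \left(c^{2} - 33 c\right) + c^{3} = c^{2} + c^{3} - 33 c$)
$\frac{-3580 - 49807}{-30067 + u{\left(96 \right)}} = \frac{-3580 - 49807}{-30067 + 96 \left(-33 + 96 + 96^{2}\right)} = - \frac{53387}{-30067 + 96 \left(-33 + 96 + 9216\right)} = - \frac{53387}{-30067 + 96 \cdot 9279} = - \frac{53387}{-30067 + 890784} = - \frac{53387}{860717}$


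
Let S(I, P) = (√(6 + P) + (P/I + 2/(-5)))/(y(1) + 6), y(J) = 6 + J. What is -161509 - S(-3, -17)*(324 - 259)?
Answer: -484606/3 - 5*I*√11 ≈ -1.6154e+5 - 16.583*I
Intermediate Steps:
S(I, P) = -2/65 + √(6 + P)/13 + P/(13*I) (S(I, P) = (√(6 + P) + (P/I + 2/(-5)))/((6 + 1) + 6) = (√(6 + P) + (P/I + 2*(-⅕)))/(7 + 6) = (√(6 + P) + (P/I - ⅖))/13 = (√(6 + P) + (-⅖ + P/I))*(1/13) = (-⅖ + √(6 + P) + P/I)*(1/13) = -2/65 + √(6 + P)/13 + P/(13*I))
-161509 - S(-3, -17)*(324 - 259) = -161509 - (-2/65 + √(6 - 17)/13 + (1/13)*(-17)/(-3))*(324 - 259) = -161509 - (-2/65 + √(-11)/13 + (1/13)*(-17)*(-⅓))*65 = -161509 - (-2/65 + (I*√11)/13 + 17/39)*65 = -161509 - (-2/65 + I*√11/13 + 17/39)*65 = -161509 - (79/195 + I*√11/13)*65 = -161509 - (79/3 + 5*I*√11) = -161509 + (-79/3 - 5*I*√11) = -484606/3 - 5*I*√11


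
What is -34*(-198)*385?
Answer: 2591820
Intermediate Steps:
-34*(-198)*385 = 6732*385 = 2591820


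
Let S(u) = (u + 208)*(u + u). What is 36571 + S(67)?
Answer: 73421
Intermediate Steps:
S(u) = 2*u*(208 + u) (S(u) = (208 + u)*(2*u) = 2*u*(208 + u))
36571 + S(67) = 36571 + 2*67*(208 + 67) = 36571 + 2*67*275 = 36571 + 36850 = 73421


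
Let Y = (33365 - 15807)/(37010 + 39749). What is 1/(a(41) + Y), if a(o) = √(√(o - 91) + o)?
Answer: 1/(17558/76759 + √(41 + 5*I*√2)) ≈ 0.14923 - 0.012335*I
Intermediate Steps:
Y = 17558/76759 ≈ 0.22874
a(o) = √(o + √(-91 + o)) (a(o) = √(√(-91 + o) + o) = √(o + √(-91 + o)))
1/(a(41) + Y) = 1/(√(41 + √(-91 + 41)) + 17558/76759) = 1/(√(41 + √(-50)) + 17558/76759) = 1/(√(41 + 5*I*√2) + 17558/76759) = 1/(17558/76759 + √(41 + 5*I*√2))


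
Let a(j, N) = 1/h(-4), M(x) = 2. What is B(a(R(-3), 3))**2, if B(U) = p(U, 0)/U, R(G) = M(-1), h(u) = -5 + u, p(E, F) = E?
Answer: 1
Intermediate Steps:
R(G) = 2
a(j, N) = -1/9 (a(j, N) = 1/(-5 - 4) = 1/(-9) = -1/9)
B(U) = 1 (B(U) = U/U = 1)
B(a(R(-3), 3))**2 = 1**2 = 1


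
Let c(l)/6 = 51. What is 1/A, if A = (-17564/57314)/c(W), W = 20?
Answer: -4384521/4391 ≈ -998.52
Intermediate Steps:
c(l) = 306 (c(l) = 6*51 = 306)
A = -4391/4384521 (A = -17564/57314/306 = -17564*1/57314*(1/306) = -8782/28657*1/306 = -4391/4384521 ≈ -0.0010015)
1/A = 1/(-4391/4384521) = -4384521/4391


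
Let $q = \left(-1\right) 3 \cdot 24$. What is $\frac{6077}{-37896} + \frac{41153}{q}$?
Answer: $- \frac{32499409}{56844} \approx -571.73$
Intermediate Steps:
$q = -72$ ($q = \left(-3\right) 24 = -72$)
$\frac{6077}{-37896} + \frac{41153}{q} = \frac{6077}{-37896} + \frac{41153}{-72} = 6077 \left(- \frac{1}{37896}\right) + 41153 \left(- \frac{1}{72}\right) = - \frac{6077}{37896} - \frac{41153}{72} = - \frac{32499409}{56844}$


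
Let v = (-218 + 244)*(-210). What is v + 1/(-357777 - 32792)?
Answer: -2132506741/390569 ≈ -5460.0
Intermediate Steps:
v = -5460 (v = 26*(-210) = -5460)
v + 1/(-357777 - 32792) = -5460 + 1/(-357777 - 32792) = -5460 + 1/(-390569) = -5460 - 1/390569 = -2132506741/390569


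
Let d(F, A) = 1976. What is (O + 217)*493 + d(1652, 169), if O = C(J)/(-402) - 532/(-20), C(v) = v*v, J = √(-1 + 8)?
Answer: 245345053/2010 ≈ 1.2206e+5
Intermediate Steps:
J = √7 ≈ 2.6458
C(v) = v²
O = 53431/2010 (O = (√7)²/(-402) - 532/(-20) = 7*(-1/402) - 532*(-1/20) = -7/402 + 133/5 = 53431/2010 ≈ 26.583)
(O + 217)*493 + d(1652, 169) = (53431/2010 + 217)*493 + 1976 = (489601/2010)*493 + 1976 = 241373293/2010 + 1976 = 245345053/2010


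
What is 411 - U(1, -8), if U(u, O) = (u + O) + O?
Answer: 426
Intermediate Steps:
U(u, O) = u + 2*O (U(u, O) = (O + u) + O = u + 2*O)
411 - U(1, -8) = 411 - (1 + 2*(-8)) = 411 - (1 - 16) = 411 - 1*(-15) = 411 + 15 = 426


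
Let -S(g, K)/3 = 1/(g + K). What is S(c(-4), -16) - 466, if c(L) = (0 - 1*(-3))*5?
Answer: -463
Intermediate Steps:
c(L) = 15 (c(L) = (0 + 3)*5 = 3*5 = 15)
S(g, K) = -3/(K + g) (S(g, K) = -3/(g + K) = -3/(K + g))
S(c(-4), -16) - 466 = -3/(-16 + 15) - 466 = -3/(-1) - 466 = -3*(-1) - 466 = 3 - 466 = -463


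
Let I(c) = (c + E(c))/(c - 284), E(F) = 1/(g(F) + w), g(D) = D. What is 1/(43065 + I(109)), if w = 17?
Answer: 4410/189913903 ≈ 2.3221e-5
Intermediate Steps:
E(F) = 1/(17 + F) (E(F) = 1/(F + 17) = 1/(17 + F))
I(c) = (c + 1/(17 + c))/(-284 + c) (I(c) = (c + 1/(17 + c))/(c - 284) = (c + 1/(17 + c))/(-284 + c))
1/(43065 + I(109)) = 1/(43065 + (1 + 109*(17 + 109))/((-284 + 109)*(17 + 109))) = 1/(43065 + (1 + 109*126)/(-175*126)) = 1/(43065 - 1/175*1/126*(1 + 13734)) = 1/(43065 - 1/175*1/126*13735) = 1/(43065 - 2747/4410) = 1/(189913903/4410) = 4410/189913903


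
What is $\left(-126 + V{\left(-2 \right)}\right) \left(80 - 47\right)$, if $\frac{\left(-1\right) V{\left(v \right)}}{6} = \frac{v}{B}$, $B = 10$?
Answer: $- \frac{20592}{5} \approx -4118.4$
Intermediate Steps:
$V{\left(v \right)} = - \frac{3 v}{5}$ ($V{\left(v \right)} = - 6 \frac{v}{10} = - \frac{3 v}{5}$)
$\left(-126 + V{\left(-2 \right)}\right) \left(80 - 47\right) = \left(-126 - - \frac{6}{5}\right) \left(80 - 47\right) = \left(-126 + \frac{6}{5}\right) 33 = \left(- \frac{624}{5}\right) 33 = - \frac{20592}{5}$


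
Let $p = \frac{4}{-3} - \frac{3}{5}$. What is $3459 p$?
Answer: $- \frac{33437}{5} \approx -6687.4$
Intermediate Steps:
$p = - \frac{29}{15}$ ($p = 4 \left(- \frac{1}{3}\right) - \frac{3}{5} = - \frac{4}{3} - \frac{3}{5} = - \frac{29}{15} \approx -1.9333$)
$3459 p = 3459 \left(- \frac{29}{15}\right) = - \frac{33437}{5}$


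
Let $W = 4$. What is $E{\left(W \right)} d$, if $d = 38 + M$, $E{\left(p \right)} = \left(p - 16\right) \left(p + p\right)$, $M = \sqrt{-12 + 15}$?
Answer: $-3648 - 96 \sqrt{3} \approx -3814.3$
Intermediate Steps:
$M = \sqrt{3} \approx 1.732$
$E{\left(p \right)} = 2 p \left(-16 + p\right)$ ($E{\left(p \right)} = \left(-16 + p\right) 2 p = 2 p \left(-16 + p\right)$)
$d = 38 + \sqrt{3} \approx 39.732$
$E{\left(W \right)} d = 2 \cdot 4 \left(-16 + 4\right) \left(38 + \sqrt{3}\right) = 2 \cdot 4 \left(-12\right) \left(38 + \sqrt{3}\right) = - 96 \left(38 + \sqrt{3}\right) = -3648 - 96 \sqrt{3}$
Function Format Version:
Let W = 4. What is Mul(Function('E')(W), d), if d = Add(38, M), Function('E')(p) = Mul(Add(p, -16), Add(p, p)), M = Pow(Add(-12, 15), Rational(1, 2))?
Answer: Add(-3648, Mul(-96, Pow(3, Rational(1, 2)))) ≈ -3814.3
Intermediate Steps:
M = Pow(3, Rational(1, 2)) ≈ 1.7320
Function('E')(p) = Mul(2, p, Add(-16, p)) (Function('E')(p) = Mul(Add(-16, p), Mul(2, p)) = Mul(2, p, Add(-16, p)))
d = Add(38, Pow(3, Rational(1, 2))) ≈ 39.732
Mul(Function('E')(W), d) = Mul(Mul(2, 4, Add(-16, 4)), Add(38, Pow(3, Rational(1, 2)))) = Mul(Mul(2, 4, -12), Add(38, Pow(3, Rational(1, 2)))) = Mul(-96, Add(38, Pow(3, Rational(1, 2)))) = Add(-3648, Mul(-96, Pow(3, Rational(1, 2))))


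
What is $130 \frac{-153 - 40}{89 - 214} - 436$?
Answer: $- \frac{5882}{25} \approx -235.28$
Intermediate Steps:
$130 \frac{-153 - 40}{89 - 214} - 436 = 130 \left(- \frac{193}{-125}\right) - 436 = 130 \left(\left(-193\right) \left(- \frac{1}{125}\right)\right) - 436 = 130 \cdot \frac{193}{125} - 436 = \frac{5018}{25} - 436 = - \frac{5882}{25}$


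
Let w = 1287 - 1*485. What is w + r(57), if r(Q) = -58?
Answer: 744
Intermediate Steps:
w = 802 (w = 1287 - 485 = 802)
w + r(57) = 802 - 58 = 744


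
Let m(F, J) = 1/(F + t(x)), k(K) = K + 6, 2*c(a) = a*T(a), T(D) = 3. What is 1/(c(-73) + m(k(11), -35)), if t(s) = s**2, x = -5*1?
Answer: -21/2299 ≈ -0.0091344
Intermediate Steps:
x = -5
c(a) = 3*a/2 (c(a) = (a*3)/2 = (3*a)/2 = 3*a/2)
k(K) = 6 + K
m(F, J) = 1/(25 + F) (m(F, J) = 1/(F + (-5)**2) = 1/(F + 25) = 1/(25 + F))
1/(c(-73) + m(k(11), -35)) = 1/((3/2)*(-73) + 1/(25 + (6 + 11))) = 1/(-219/2 + 1/(25 + 17)) = 1/(-219/2 + 1/42) = 1/(-2299/21) = -21/2299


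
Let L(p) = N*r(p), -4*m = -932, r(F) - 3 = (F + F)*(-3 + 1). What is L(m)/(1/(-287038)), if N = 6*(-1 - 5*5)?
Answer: -41598695112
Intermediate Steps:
r(F) = 3 - 4*F (r(F) = 3 + (F + F)*(-3 + 1) = 3 + (2*F)*(-2) = 3 - 4*F)
m = 233 (m = -1/4*(-932) = 233)
N = -156 (N = 6*(-1 - 25) = 6*(-26) = -156)
L(p) = -468 + 624*p (L(p) = -156*(3 - 4*p) = -468 + 624*p)
L(m)/(1/(-287038)) = (-468 + 624*233)/(1/(-287038)) = (-468 + 145392)/(-1/287038) = 144924*(-287038) = -41598695112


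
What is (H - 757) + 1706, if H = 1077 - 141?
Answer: 1885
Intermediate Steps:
H = 936
(H - 757) + 1706 = (936 - 757) + 1706 = 179 + 1706 = 1885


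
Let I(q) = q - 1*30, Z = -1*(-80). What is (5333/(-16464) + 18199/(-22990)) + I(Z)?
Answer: 9251566997/189253680 ≈ 48.884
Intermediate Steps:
Z = 80
I(q) = -30 + q (I(q) = q - 30 = -30 + q)
(5333/(-16464) + 18199/(-22990)) + I(Z) = (5333/(-16464) + 18199/(-22990)) + (-30 + 80) = (5333*(-1/16464) + 18199*(-1/22990)) + 50 = (-5333/16464 - 18199/22990) + 50 = -211117003/189253680 + 50 = 9251566997/189253680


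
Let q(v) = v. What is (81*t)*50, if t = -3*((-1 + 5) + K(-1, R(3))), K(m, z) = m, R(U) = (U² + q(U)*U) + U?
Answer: -36450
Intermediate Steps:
R(U) = U + 2*U² (R(U) = (U² + U*U) + U = (U² + U²) + U = 2*U² + U = U + 2*U²)
t = -9 (t = -3*((-1 + 5) - 1) = -3*(4 - 1) = -3*3 = -9)
(81*t)*50 = (81*(-9))*50 = -729*50 = -36450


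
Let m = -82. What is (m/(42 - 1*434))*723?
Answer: 29643/196 ≈ 151.24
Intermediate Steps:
(m/(42 - 1*434))*723 = -82/(42 - 1*434)*723 = -82/(42 - 434)*723 = -82/(-392)*723 = -82*(-1/392)*723 = (41/196)*723 = 29643/196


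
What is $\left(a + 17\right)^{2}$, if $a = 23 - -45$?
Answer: $7225$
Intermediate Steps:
$a = 68$ ($a = 23 + 45 = 68$)
$\left(a + 17\right)^{2} = \left(68 + 17\right)^{2} = 85^{2} = 7225$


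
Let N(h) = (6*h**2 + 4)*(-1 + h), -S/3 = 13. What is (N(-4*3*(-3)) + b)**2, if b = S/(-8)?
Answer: 4745596476721/64 ≈ 7.4150e+10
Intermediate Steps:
S = -39 (S = -3*13 = -39)
N(h) = (-1 + h)*(4 + 6*h**2) (N(h) = (4 + 6*h**2)*(-1 + h) = (-1 + h)*(4 + 6*h**2))
b = 39/8 (b = -39/(-8) = -39*(-1/8) = 39/8 ≈ 4.8750)
(N(-4*3*(-3)) + b)**2 = ((-4 - 6*(-4*3*(-3))**2 + 4*(-4*3*(-3)) + 6*(-4*3*(-3))**3) + 39/8)**2 = ((-4 - 6*(-12*(-3))**2 + 4*(-12*(-3)) + 6*(-12*(-3))**3) + 39/8)**2 = ((-4 - 6*36**2 + 4*36 + 6*36**3) + 39/8)**2 = ((-4 - 6*1296 + 144 + 6*46656) + 39/8)**2 = ((-4 - 7776 + 144 + 279936) + 39/8)**2 = (272300 + 39/8)**2 = (2178439/8)**2 = 4745596476721/64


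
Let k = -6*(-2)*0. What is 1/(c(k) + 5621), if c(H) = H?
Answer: 1/5621 ≈ 0.00017790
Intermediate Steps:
k = 0 (k = 12*0 = 0)
1/(c(k) + 5621) = 1/(0 + 5621) = 1/5621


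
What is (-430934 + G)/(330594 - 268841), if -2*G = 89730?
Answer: -475799/61753 ≈ -7.7049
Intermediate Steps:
G = -44865 (G = -½*89730 = -44865)
(-430934 + G)/(330594 - 268841) = (-430934 - 44865)/(330594 - 268841) = -475799/61753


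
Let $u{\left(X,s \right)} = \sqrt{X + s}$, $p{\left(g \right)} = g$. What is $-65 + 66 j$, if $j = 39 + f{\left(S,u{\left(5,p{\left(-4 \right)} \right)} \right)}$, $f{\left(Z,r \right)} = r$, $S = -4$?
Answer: $2575$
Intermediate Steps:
$j = 40$ ($j = 39 + \sqrt{5 - 4} = 39 + \sqrt{1} = 39 + 1 = 40$)
$-65 + 66 j = -65 + 66 \cdot 40 = -65 + 2640 = 2575$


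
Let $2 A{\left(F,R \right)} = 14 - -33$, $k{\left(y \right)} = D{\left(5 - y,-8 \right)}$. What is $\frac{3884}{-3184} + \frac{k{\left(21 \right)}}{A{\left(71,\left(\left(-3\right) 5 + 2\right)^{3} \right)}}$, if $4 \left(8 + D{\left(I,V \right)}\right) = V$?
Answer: $- \frac{61557}{37412} \approx -1.6454$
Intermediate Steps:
$D{\left(I,V \right)} = -8 + \frac{V}{4}$
$k{\left(y \right)} = -10$ ($k{\left(y \right)} = -8 + \frac{1}{4} \left(-8\right) = -8 - 2 = -10$)
$A{\left(F,R \right)} = \frac{47}{2}$ ($A{\left(F,R \right)} = \frac{14 - -33}{2} = \frac{14 + 33}{2} = \frac{1}{2} \cdot 47 = \frac{47}{2}$)
$\frac{3884}{-3184} + \frac{k{\left(21 \right)}}{A{\left(71,\left(\left(-3\right) 5 + 2\right)^{3} \right)}} = \frac{3884}{-3184} - \frac{10}{\frac{47}{2}} = 3884 \left(- \frac{1}{3184}\right) - \frac{20}{47} = - \frac{971}{796} - \frac{20}{47} = - \frac{61557}{37412}$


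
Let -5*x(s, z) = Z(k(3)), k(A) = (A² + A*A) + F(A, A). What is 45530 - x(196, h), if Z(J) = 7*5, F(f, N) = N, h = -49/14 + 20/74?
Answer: 45537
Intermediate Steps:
h = -239/74 (h = -49*1/14 + 20*(1/74) = -7/2 + 10/37 = -239/74 ≈ -3.2297)
k(A) = A + 2*A² (k(A) = (A² + A*A) + A = (A² + A²) + A = 2*A² + A = A + 2*A²)
Z(J) = 35
x(s, z) = -7 (x(s, z) = -⅕*35 = -7)
45530 - x(196, h) = 45530 - 1*(-7) = 45530 + 7 = 45537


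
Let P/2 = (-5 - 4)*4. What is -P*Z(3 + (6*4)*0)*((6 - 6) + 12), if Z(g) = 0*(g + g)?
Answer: 0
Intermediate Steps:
P = -72 (P = 2*((-5 - 4)*4) = 2*(-9*4) = 2*(-36) = -72)
Z(g) = 0 (Z(g) = 0*(2*g) = 0)
-P*Z(3 + (6*4)*0)*((6 - 6) + 12) = -(-72*0)*((6 - 6) + 12) = -0*(0 + 12) = -0*12 = -1*0 = 0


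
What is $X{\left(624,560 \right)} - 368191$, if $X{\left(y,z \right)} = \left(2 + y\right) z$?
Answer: $-17631$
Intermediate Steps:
$X{\left(y,z \right)} = z \left(2 + y\right)$
$X{\left(624,560 \right)} - 368191 = 560 \left(2 + 624\right) - 368191 = 560 \cdot 626 - 368191 = 350560 - 368191 = -17631$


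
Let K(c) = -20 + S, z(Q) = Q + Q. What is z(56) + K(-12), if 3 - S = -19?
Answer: 114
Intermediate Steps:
S = 22 (S = 3 - 1*(-19) = 3 + 19 = 22)
z(Q) = 2*Q
K(c) = 2 (K(c) = -20 + 22 = 2)
z(56) + K(-12) = 2*56 + 2 = 112 + 2 = 114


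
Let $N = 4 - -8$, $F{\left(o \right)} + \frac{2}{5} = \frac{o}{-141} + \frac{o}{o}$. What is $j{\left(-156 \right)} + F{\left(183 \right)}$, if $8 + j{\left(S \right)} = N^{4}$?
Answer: $\frac{4870916}{235} \approx 20727.0$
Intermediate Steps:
$F{\left(o \right)} = \frac{3}{5} - \frac{o}{141}$ ($F{\left(o \right)} = - \frac{2}{5} + \left(\frac{o}{-141} + \frac{o}{o}\right) = - \frac{2}{5} + \left(o \left(- \frac{1}{141}\right) + 1\right) = - \frac{2}{5} - \left(-1 + \frac{o}{141}\right) = \frac{3}{5} - \frac{o}{141}$)
$N = 12$ ($N = 4 + 8 = 12$)
$j{\left(S \right)} = 20728$ ($j{\left(S \right)} = -8 + 12^{4} = -8 + 20736 = 20728$)
$j{\left(-156 \right)} + F{\left(183 \right)} = 20728 + \left(\frac{3}{5} - \frac{61}{47}\right) = 20728 - \frac{164}{235} = \frac{4870916}{235}$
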